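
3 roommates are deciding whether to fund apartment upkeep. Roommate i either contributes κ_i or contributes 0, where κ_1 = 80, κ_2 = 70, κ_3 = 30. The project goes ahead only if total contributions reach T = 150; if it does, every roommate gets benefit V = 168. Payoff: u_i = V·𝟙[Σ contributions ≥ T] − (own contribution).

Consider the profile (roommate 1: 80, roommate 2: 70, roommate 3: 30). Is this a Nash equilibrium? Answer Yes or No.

Total = 180 ≥ 150: provided.
Roommate 1 (pledges 80, payoff 88): dropping to 0 → total 100, payoff 0. No gain.
Roommate 2 (pledges 70, payoff 98): dropping to 0 → total 110, payoff 0. No gain.
Roommate 3 (pledges 30, payoff 138): dropping to 0 → total 150, payoff 168. Profitable deviation.

No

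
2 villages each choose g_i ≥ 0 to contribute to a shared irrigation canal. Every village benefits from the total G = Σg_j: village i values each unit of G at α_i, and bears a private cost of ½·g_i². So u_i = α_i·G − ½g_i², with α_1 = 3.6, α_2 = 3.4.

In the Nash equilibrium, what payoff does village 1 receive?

Village i's FOC: ∂u_i/∂g_i = α_i − g_i = 0, so g_i* = α_i.
NE contributions = (3.6, 3.4); G = 7.
u_1 = α_1·G − ½·(g_1)² = 3.6·7 − ½·3.6² = 18.72.

18.72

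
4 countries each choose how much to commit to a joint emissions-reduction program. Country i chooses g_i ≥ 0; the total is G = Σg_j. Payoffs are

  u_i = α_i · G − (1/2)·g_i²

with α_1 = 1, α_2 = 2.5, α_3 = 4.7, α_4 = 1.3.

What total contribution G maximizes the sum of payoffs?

Planner FOC: ∂(Σu_j)/∂g_i = (Σα_j) − g_i = 0, so g_i^SO = Σα_j = 9.5 for every i; G^SO = 38.

38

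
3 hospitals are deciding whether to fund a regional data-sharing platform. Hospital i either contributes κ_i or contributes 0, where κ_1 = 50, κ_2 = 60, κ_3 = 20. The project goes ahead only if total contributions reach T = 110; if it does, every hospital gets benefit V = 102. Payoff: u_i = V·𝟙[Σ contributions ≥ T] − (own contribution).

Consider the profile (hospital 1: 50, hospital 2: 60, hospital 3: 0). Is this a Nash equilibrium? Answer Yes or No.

Total = 110 ≥ 110: provided.
Hospital 1 (pledges 50, payoff 52): dropping to 0 → total 60, payoff 0. No gain.
Hospital 2 (pledges 60, payoff 42): dropping to 0 → total 50, payoff 0. No gain.
Hospital 3 (pledges 0, payoff 102): pledging 20 → total 130, payoff 82. No gain.

Yes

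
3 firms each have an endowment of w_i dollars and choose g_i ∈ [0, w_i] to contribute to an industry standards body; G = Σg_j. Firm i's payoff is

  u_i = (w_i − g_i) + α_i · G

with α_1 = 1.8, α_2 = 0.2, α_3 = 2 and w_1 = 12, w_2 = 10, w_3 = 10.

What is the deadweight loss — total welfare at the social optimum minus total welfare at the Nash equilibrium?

∂u_i/∂g_i = α_i − 1, so firm i contributes w_i if α_i > 1, else 0.
α_i > 1 for i ∈ {1, 3}; NE contributions (12, 0, 10), G = 22.
W^NE = Σw_i − G^NE + (Σα_i)·G^NE = 32 + 3·22 = 98.
Planner: ∂(Σu_j)/∂g_i = Σα_j − 1 = 3 > 0, so everyone contributes w_i; G^SO = 32, W^SO = 32 + 3·32 = 128.
Deadweight loss = 30.

30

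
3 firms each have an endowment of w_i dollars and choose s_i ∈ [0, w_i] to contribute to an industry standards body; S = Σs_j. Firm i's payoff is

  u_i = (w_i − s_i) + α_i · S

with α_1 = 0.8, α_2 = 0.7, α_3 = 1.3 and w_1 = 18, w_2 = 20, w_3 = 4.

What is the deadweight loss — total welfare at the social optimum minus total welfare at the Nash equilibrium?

∂u_i/∂s_i = α_i − 1, so firm i contributes w_i if α_i > 1, else 0.
α_i > 1 for i ∈ {3}; NE contributions (0, 0, 4), S = 4.
W^NE = Σw_i − S^NE + (Σα_i)·S^NE = 42 + 1.8·4 = 49.2.
Planner: ∂(Σu_j)/∂s_i = Σα_j − 1 = 1.8 > 0, so everyone contributes w_i; S^SO = 42, W^SO = 42 + 1.8·42 = 117.6.
Deadweight loss = 68.4.

68.4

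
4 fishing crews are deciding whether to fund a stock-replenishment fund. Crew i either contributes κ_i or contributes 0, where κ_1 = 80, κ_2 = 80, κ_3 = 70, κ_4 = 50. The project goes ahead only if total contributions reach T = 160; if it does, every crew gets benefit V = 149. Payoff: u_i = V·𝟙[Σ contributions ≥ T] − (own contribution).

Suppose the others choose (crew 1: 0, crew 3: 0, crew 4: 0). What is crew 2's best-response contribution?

Others' total = 0. Even contributing 80 gives 80 < 160: no benefit either way.
Best response: 0.

0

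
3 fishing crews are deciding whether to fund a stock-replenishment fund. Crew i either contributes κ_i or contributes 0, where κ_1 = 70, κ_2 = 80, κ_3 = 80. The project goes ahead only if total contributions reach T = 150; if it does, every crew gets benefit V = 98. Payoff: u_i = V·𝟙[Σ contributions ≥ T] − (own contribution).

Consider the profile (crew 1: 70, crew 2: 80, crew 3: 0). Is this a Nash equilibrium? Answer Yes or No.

Total = 150 ≥ 150: provided.
Crew 1 (pledges 70, payoff 28): dropping to 0 → total 80, payoff 0. No gain.
Crew 2 (pledges 80, payoff 18): dropping to 0 → total 70, payoff 0. No gain.
Crew 3 (pledges 0, payoff 98): pledging 80 → total 230, payoff 18. No gain.

Yes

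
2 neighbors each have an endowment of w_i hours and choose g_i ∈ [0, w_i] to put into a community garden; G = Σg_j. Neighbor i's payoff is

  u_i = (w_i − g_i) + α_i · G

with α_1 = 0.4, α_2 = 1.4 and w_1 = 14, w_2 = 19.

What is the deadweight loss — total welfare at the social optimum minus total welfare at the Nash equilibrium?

11.2

∂u_i/∂g_i = α_i − 1, so neighbor i contributes w_i if α_i > 1, else 0.
α_i > 1 for i ∈ {2}; NE contributions (0, 19), G = 19.
W^NE = Σw_i − G^NE + (Σα_i)·G^NE = 33 + 0.8·19 = 48.2.
Planner: ∂(Σu_j)/∂g_i = Σα_j − 1 = 0.8 > 0, so everyone contributes w_i; G^SO = 33, W^SO = 33 + 0.8·33 = 59.4.
Deadweight loss = 11.2.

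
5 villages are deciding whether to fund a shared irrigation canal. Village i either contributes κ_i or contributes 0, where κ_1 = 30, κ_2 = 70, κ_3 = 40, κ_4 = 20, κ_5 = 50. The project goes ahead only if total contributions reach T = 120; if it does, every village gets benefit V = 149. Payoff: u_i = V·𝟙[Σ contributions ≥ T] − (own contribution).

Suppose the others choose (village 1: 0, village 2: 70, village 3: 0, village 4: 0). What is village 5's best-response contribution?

50

Others' total = 70. Contributing 50 brings total to 120 ≥ 120: gain V − κ_5 = 99.
Best response: 50.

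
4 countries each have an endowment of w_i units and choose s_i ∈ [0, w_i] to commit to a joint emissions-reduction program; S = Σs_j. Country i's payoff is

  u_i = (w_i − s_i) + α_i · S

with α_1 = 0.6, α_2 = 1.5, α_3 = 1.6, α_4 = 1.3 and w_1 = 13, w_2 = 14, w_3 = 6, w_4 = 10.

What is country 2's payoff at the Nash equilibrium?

∂u_i/∂s_i = α_i − 1, so country i contributes w_i if α_i > 1, else 0.
α_i > 1 for i ∈ {2, 3, 4}; NE contributions (0, 14, 6, 10), S = 30.
u_2 = (14 − 14) + 1.5·30 = 45.

45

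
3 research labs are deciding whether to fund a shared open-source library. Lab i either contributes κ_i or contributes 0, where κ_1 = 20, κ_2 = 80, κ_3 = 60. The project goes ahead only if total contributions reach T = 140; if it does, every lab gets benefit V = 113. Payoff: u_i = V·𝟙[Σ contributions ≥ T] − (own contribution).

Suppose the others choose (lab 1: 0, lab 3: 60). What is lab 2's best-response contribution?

80

Others' total = 60. Contributing 80 brings total to 140 ≥ 140: gain V − κ_2 = 33.
Best response: 80.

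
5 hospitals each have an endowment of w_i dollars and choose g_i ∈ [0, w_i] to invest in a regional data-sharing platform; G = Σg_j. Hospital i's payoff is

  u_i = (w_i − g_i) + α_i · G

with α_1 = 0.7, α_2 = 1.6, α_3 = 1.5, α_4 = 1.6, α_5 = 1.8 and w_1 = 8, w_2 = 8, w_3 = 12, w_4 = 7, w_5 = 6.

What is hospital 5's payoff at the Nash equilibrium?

59.4

∂u_i/∂g_i = α_i − 1, so hospital i contributes w_i if α_i > 1, else 0.
α_i > 1 for i ∈ {2, 3, 4, 5}; NE contributions (0, 8, 12, 7, 6), G = 33.
u_5 = (6 − 6) + 1.8·33 = 59.4.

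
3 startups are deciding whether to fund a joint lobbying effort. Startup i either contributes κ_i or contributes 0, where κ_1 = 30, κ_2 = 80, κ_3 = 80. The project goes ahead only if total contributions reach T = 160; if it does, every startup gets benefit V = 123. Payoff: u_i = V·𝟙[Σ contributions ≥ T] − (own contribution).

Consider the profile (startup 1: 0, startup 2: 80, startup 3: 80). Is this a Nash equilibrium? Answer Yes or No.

Yes

Total = 160 ≥ 160: provided.
Startup 1 (pledges 0, payoff 123): pledging 30 → total 190, payoff 93. No gain.
Startup 2 (pledges 80, payoff 43): dropping to 0 → total 80, payoff 0. No gain.
Startup 3 (pledges 80, payoff 43): dropping to 0 → total 80, payoff 0. No gain.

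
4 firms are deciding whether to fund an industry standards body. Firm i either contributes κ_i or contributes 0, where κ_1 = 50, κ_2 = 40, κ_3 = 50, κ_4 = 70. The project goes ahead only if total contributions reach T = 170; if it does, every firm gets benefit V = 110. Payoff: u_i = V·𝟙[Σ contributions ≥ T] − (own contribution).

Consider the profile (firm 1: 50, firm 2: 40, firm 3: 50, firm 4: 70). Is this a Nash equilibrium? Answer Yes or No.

Total = 210 ≥ 170: provided.
Firm 1 (pledges 50, payoff 60): dropping to 0 → total 160, payoff 0. No gain.
Firm 2 (pledges 40, payoff 70): dropping to 0 → total 170, payoff 110. Profitable deviation.

No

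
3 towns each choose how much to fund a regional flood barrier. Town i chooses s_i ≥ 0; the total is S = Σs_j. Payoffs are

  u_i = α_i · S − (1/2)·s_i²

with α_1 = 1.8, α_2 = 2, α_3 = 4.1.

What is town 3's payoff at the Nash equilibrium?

Town i's FOC: ∂u_i/∂s_i = α_i − s_i = 0, so s_i* = α_i.
NE contributions = (1.8, 2, 4.1); S = 7.9.
u_3 = α_3·S − ½·(s_3)² = 4.1·7.9 − ½·4.1² = 23.985.

23.985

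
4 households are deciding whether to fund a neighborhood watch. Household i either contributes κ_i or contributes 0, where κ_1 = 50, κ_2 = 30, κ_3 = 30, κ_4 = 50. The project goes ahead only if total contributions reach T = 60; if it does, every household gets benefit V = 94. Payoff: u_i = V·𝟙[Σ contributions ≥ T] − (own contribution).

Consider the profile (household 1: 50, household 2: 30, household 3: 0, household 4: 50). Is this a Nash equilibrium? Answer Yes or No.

No

Total = 130 ≥ 60: provided.
Household 1 (pledges 50, payoff 44): dropping to 0 → total 80, payoff 94. Profitable deviation.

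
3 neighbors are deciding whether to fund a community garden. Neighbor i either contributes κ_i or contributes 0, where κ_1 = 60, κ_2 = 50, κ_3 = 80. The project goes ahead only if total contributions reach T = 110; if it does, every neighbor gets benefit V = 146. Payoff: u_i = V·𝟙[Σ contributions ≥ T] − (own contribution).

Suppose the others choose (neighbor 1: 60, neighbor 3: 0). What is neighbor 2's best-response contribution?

Others' total = 60. Contributing 50 brings total to 110 ≥ 110: gain V − κ_2 = 96.
Best response: 50.

50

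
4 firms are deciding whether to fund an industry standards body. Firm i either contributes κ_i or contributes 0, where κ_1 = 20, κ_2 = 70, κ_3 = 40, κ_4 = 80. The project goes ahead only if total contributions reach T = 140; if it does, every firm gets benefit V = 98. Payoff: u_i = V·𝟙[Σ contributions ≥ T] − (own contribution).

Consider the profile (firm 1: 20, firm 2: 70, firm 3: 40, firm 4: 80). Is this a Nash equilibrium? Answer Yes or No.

Total = 210 ≥ 140: provided.
Firm 1 (pledges 20, payoff 78): dropping to 0 → total 190, payoff 98. Profitable deviation.

No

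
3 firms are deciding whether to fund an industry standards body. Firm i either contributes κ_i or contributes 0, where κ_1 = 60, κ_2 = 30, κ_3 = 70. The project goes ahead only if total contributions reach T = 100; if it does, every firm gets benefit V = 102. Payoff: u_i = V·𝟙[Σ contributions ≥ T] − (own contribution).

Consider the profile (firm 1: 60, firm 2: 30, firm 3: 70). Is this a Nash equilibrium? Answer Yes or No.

Total = 160 ≥ 100: provided.
Firm 1 (pledges 60, payoff 42): dropping to 0 → total 100, payoff 102. Profitable deviation.

No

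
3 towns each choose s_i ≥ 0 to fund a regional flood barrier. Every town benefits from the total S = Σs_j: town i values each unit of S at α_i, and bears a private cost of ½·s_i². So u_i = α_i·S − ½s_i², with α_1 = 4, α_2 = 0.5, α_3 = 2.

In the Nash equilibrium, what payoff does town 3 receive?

Town i's FOC: ∂u_i/∂s_i = α_i − s_i = 0, so s_i* = α_i.
NE contributions = (4, 0.5, 2); S = 6.5.
u_3 = α_3·S − ½·(s_3)² = 2·6.5 − ½·2² = 11.

11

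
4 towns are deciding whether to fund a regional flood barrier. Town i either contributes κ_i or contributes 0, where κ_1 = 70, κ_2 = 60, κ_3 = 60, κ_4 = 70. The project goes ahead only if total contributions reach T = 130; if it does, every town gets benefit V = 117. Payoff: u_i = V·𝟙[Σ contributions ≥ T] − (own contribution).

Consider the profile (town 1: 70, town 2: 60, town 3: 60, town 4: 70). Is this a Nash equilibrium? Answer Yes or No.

No

Total = 260 ≥ 130: provided.
Town 1 (pledges 70, payoff 47): dropping to 0 → total 190, payoff 117. Profitable deviation.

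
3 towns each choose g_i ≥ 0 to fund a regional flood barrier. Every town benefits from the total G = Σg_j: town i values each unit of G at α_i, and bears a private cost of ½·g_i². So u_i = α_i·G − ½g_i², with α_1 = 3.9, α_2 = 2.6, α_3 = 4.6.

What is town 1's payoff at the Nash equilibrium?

35.685

Town i's FOC: ∂u_i/∂g_i = α_i − g_i = 0, so g_i* = α_i.
NE contributions = (3.9, 2.6, 4.6); G = 11.1.
u_1 = α_1·G − ½·(g_1)² = 3.9·11.1 − ½·3.9² = 35.685.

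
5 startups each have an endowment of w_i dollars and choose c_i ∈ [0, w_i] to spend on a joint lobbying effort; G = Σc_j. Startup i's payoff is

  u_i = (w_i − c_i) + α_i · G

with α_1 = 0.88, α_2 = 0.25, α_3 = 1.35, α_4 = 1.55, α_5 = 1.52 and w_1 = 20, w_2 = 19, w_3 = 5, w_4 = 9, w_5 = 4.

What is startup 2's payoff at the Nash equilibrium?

23.5

∂u_i/∂c_i = α_i − 1, so startup i contributes w_i if α_i > 1, else 0.
α_i > 1 for i ∈ {3, 4, 5}; NE contributions (0, 0, 5, 9, 4), G = 18.
u_2 = (19 − 0) + 0.25·18 = 23.5.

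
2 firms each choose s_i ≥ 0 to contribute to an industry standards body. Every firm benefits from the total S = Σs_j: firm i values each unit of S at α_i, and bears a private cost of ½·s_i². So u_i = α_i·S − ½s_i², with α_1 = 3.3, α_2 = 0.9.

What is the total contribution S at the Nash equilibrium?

Firm i's FOC: ∂u_i/∂s_i = α_i − s_i = 0, so s_i* = α_i.
NE contributions = (3.3, 0.9); S = 4.2.

4.2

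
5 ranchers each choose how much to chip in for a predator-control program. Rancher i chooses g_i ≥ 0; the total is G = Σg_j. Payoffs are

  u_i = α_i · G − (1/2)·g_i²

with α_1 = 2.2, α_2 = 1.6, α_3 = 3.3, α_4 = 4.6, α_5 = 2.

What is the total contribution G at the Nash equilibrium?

Rancher i's FOC: ∂u_i/∂g_i = α_i − g_i = 0, so g_i* = α_i.
NE contributions = (2.2, 1.6, 3.3, 4.6, 2); G = 13.7.

13.7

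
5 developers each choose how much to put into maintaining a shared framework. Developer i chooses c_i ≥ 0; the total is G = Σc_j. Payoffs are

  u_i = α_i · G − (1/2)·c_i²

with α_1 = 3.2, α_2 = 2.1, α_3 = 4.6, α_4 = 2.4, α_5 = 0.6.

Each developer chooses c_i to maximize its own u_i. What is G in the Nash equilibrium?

12.9

Developer i's FOC: ∂u_i/∂c_i = α_i − c_i = 0, so c_i* = α_i.
NE contributions = (3.2, 2.1, 4.6, 2.4, 0.6); G = 12.9.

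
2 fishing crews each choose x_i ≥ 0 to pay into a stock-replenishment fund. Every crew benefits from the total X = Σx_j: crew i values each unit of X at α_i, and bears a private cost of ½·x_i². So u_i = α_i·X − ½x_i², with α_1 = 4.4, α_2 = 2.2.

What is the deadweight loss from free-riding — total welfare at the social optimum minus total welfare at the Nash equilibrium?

12.1

Crew i's FOC: ∂u_i/∂x_i = α_i − x_i = 0, so x_i* = α_i.
NE contributions = (4.4, 2.2); X = 6.6.
W^NE = (Σα)·X − ½Σα_i² = 6.6² − ½·24.2 = 31.46.
Planner sets x_i = Σα_j = 6.6 for every i, so X^SO = 2·6.6 = 13.2.
W^SO = (Σα)·X^SO − ½·2·(Σα)² = (2/2)·6.6² = 43.56.
Deadweight loss = W^SO − W^NE = 12.1.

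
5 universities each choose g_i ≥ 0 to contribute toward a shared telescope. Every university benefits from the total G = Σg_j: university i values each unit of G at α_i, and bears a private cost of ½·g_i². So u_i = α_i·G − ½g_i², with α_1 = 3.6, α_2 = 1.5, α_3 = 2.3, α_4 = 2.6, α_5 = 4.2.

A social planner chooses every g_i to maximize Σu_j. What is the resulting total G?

Planner FOC: ∂(Σu_j)/∂g_i = (Σα_j) − g_i = 0, so g_i^SO = Σα_j = 14.2 for every i; G^SO = 71.

71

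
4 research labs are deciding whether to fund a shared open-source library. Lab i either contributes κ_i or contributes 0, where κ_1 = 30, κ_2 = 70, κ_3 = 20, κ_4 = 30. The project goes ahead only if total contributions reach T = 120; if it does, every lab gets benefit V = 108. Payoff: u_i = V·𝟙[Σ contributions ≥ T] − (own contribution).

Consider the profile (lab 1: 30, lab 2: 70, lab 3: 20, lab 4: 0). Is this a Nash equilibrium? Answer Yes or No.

Total = 120 ≥ 120: provided.
Lab 1 (pledges 30, payoff 78): dropping to 0 → total 90, payoff 0. No gain.
Lab 2 (pledges 70, payoff 38): dropping to 0 → total 50, payoff 0. No gain.
Lab 3 (pledges 20, payoff 88): dropping to 0 → total 100, payoff 0. No gain.
Lab 4 (pledges 0, payoff 108): pledging 30 → total 150, payoff 78. No gain.

Yes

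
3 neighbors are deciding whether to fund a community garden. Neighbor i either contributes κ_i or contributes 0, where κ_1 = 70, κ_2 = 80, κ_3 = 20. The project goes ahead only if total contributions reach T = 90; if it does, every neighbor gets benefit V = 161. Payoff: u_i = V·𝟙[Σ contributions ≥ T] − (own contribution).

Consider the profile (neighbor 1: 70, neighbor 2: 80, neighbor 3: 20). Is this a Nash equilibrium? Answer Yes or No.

Total = 170 ≥ 90: provided.
Neighbor 1 (pledges 70, payoff 91): dropping to 0 → total 100, payoff 161. Profitable deviation.

No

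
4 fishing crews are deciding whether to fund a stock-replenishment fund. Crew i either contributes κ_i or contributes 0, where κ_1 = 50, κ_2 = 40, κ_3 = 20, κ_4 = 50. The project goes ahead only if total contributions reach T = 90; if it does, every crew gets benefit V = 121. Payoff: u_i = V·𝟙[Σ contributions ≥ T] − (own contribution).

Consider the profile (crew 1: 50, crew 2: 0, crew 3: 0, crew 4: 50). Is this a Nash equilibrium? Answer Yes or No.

Yes

Total = 100 ≥ 90: provided.
Crew 1 (pledges 50, payoff 71): dropping to 0 → total 50, payoff 0. No gain.
Crew 2 (pledges 0, payoff 121): pledging 40 → total 140, payoff 81. No gain.
Crew 3 (pledges 0, payoff 121): pledging 20 → total 120, payoff 101. No gain.
Crew 4 (pledges 50, payoff 71): dropping to 0 → total 50, payoff 0. No gain.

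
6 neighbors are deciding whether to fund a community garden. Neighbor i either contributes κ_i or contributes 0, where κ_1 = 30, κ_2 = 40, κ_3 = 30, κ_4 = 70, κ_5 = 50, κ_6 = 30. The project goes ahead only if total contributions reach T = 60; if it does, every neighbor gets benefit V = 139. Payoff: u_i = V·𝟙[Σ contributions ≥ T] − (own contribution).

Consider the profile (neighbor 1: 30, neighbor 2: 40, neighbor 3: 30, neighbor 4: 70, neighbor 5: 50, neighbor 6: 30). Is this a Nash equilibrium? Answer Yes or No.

No

Total = 250 ≥ 60: provided.
Neighbor 1 (pledges 30, payoff 109): dropping to 0 → total 220, payoff 139. Profitable deviation.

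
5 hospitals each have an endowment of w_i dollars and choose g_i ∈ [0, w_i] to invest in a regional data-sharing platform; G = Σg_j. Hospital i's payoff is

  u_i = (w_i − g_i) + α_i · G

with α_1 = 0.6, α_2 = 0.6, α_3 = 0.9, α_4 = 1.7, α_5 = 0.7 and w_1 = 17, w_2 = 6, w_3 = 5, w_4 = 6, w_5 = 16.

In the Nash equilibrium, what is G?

∂u_i/∂g_i = α_i − 1, so hospital i contributes w_i if α_i > 1, else 0.
α_i > 1 for i ∈ {4}; NE contributions (0, 0, 0, 6, 0), G = 6.

6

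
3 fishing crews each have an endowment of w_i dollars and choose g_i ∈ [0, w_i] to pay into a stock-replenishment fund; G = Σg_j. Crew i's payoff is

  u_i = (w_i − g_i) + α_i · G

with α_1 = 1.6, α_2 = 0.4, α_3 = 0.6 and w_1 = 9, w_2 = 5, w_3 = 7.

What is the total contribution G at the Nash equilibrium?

9

∂u_i/∂g_i = α_i − 1, so crew i contributes w_i if α_i > 1, else 0.
α_i > 1 for i ∈ {1}; NE contributions (9, 0, 0), G = 9.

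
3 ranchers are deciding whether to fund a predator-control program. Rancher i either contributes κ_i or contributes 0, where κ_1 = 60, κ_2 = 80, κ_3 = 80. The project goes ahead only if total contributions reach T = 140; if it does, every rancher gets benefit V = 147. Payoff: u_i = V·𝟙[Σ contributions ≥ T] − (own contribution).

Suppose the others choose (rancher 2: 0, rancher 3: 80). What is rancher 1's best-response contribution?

Others' total = 80. Contributing 60 brings total to 140 ≥ 140: gain V − κ_1 = 87.
Best response: 60.

60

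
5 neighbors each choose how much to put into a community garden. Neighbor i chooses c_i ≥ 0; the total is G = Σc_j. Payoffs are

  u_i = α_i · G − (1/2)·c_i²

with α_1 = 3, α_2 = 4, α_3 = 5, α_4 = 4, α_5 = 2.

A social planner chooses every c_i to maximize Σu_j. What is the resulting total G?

90

Planner FOC: ∂(Σu_j)/∂c_i = (Σα_j) − c_i = 0, so c_i^SO = Σα_j = 18 for every i; G^SO = 90.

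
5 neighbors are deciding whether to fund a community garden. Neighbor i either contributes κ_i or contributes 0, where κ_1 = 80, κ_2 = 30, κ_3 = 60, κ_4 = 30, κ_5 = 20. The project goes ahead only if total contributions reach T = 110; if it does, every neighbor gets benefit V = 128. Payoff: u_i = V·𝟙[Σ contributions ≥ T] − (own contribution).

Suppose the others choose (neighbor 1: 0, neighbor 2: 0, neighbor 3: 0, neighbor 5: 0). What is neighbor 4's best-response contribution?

0

Others' total = 0. Even contributing 30 gives 30 < 110: no benefit either way.
Best response: 0.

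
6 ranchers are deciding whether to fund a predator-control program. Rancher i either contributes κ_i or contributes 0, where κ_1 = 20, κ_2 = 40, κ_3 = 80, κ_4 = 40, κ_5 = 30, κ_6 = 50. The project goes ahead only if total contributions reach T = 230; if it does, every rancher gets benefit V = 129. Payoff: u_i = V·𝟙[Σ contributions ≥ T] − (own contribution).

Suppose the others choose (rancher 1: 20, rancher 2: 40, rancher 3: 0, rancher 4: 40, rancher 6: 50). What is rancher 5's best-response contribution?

Others' total = 150. Even contributing 30 gives 180 < 230: no benefit either way.
Best response: 0.

0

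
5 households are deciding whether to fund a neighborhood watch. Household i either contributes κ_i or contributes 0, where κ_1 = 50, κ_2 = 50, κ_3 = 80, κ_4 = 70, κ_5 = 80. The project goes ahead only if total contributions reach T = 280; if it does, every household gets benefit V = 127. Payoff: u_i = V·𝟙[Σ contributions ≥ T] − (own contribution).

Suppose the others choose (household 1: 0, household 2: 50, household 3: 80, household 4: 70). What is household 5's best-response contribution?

Others' total = 200. Contributing 80 brings total to 280 ≥ 280: gain V − κ_5 = 47.
Best response: 80.

80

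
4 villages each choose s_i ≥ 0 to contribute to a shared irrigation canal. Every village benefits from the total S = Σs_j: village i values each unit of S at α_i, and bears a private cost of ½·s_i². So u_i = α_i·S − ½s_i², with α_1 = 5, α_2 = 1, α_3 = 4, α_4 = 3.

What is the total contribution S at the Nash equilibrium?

13

Village i's FOC: ∂u_i/∂s_i = α_i − s_i = 0, so s_i* = α_i.
NE contributions = (5, 1, 4, 3); S = 13.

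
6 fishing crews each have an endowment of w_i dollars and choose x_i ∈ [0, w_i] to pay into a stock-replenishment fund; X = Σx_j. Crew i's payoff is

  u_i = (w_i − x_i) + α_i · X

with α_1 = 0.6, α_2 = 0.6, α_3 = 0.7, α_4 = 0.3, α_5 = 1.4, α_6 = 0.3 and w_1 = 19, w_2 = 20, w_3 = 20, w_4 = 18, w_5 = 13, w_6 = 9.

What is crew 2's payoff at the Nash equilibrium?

27.8

∂u_i/∂x_i = α_i − 1, so crew i contributes w_i if α_i > 1, else 0.
α_i > 1 for i ∈ {5}; NE contributions (0, 0, 0, 0, 13, 0), X = 13.
u_2 = (20 − 0) + 0.6·13 = 27.8.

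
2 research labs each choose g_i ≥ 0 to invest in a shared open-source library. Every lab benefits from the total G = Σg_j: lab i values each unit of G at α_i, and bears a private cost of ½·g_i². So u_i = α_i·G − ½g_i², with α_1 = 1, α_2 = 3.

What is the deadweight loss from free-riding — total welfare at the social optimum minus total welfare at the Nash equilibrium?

Lab i's FOC: ∂u_i/∂g_i = α_i − g_i = 0, so g_i* = α_i.
NE contributions = (1, 3); G = 4.
W^NE = (Σα)·G − ½Σα_i² = 4² − ½·10 = 11.
Planner sets g_i = Σα_j = 4 for every i, so G^SO = 2·4 = 8.
W^SO = (Σα)·G^SO − ½·2·(Σα)² = (2/2)·4² = 16.
Deadweight loss = W^SO − W^NE = 5.

5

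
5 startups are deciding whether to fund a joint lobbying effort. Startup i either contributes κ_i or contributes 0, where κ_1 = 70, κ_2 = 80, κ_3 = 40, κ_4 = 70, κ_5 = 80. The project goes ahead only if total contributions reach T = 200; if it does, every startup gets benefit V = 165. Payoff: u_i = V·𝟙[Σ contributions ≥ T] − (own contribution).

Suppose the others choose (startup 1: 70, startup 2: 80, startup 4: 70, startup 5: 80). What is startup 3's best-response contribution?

Others' total = 300 ≥ 200; contributing adds cost 40 for no extra benefit.
Best response: 0.

0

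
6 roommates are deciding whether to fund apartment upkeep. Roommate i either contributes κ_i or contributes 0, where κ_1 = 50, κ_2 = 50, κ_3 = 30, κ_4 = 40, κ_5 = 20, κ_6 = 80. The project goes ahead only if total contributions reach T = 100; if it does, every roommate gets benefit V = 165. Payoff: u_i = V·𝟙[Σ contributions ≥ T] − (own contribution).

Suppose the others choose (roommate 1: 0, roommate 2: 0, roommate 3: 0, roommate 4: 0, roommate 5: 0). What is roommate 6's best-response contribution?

Others' total = 0. Even contributing 80 gives 80 < 100: no benefit either way.
Best response: 0.

0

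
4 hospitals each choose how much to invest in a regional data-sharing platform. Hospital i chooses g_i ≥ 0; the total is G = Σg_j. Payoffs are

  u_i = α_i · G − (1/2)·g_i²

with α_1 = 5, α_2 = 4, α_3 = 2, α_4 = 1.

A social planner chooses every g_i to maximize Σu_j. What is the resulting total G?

Planner FOC: ∂(Σu_j)/∂g_i = (Σα_j) − g_i = 0, so g_i^SO = Σα_j = 12 for every i; G^SO = 48.

48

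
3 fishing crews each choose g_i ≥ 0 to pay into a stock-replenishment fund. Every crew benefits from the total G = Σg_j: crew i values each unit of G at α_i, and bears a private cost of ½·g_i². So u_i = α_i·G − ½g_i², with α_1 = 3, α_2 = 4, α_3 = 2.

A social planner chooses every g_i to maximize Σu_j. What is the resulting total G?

Planner FOC: ∂(Σu_j)/∂g_i = (Σα_j) − g_i = 0, so g_i^SO = Σα_j = 9 for every i; G^SO = 27.

27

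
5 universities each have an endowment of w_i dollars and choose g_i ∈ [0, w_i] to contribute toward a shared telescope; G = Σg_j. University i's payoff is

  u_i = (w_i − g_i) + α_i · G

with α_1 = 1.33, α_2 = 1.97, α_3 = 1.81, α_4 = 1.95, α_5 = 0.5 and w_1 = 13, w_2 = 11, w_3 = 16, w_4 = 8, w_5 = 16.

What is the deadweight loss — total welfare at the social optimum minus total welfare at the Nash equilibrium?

104.96

∂u_i/∂g_i = α_i − 1, so university i contributes w_i if α_i > 1, else 0.
α_i > 1 for i ∈ {1, 2, 3, 4}; NE contributions (13, 11, 16, 8, 0), G = 48.
W^NE = Σw_i − G^NE + (Σα_i)·G^NE = 64 + 6.56·48 = 378.88.
Planner: ∂(Σu_j)/∂g_i = Σα_j − 1 = 6.56 > 0, so everyone contributes w_i; G^SO = 64, W^SO = 64 + 6.56·64 = 483.84.
Deadweight loss = 104.96.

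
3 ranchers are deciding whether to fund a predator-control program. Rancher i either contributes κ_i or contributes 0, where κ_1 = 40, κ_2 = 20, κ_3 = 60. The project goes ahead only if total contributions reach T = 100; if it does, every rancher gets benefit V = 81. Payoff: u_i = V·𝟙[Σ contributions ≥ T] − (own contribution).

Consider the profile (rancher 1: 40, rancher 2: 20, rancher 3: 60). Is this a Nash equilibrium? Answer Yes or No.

No

Total = 120 ≥ 100: provided.
Rancher 1 (pledges 40, payoff 41): dropping to 0 → total 80, payoff 0. No gain.
Rancher 2 (pledges 20, payoff 61): dropping to 0 → total 100, payoff 81. Profitable deviation.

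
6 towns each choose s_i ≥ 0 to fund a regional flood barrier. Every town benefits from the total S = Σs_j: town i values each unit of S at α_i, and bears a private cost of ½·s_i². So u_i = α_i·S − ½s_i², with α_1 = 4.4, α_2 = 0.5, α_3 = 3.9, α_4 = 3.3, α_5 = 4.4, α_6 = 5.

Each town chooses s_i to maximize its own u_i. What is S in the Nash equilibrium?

21.5

Town i's FOC: ∂u_i/∂s_i = α_i − s_i = 0, so s_i* = α_i.
NE contributions = (4.4, 0.5, 3.9, 3.3, 4.4, 5); S = 21.5.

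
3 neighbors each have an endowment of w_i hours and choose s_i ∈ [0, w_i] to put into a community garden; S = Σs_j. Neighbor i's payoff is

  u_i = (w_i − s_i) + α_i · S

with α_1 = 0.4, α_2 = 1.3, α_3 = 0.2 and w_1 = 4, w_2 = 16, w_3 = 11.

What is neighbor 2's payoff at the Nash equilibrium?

∂u_i/∂s_i = α_i − 1, so neighbor i contributes w_i if α_i > 1, else 0.
α_i > 1 for i ∈ {2}; NE contributions (0, 16, 0), S = 16.
u_2 = (16 − 16) + 1.3·16 = 20.8.

20.8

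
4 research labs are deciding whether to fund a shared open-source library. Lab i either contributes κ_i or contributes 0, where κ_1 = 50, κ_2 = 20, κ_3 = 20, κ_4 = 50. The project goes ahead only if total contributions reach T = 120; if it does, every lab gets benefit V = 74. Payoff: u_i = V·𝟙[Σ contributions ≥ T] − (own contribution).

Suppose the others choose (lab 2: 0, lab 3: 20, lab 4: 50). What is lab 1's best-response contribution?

50

Others' total = 70. Contributing 50 brings total to 120 ≥ 120: gain V − κ_1 = 24.
Best response: 50.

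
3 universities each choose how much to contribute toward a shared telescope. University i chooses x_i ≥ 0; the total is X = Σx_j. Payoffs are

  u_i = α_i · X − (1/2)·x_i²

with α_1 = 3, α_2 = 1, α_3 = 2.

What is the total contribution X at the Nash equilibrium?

6

University i's FOC: ∂u_i/∂x_i = α_i − x_i = 0, so x_i* = α_i.
NE contributions = (3, 1, 2); X = 6.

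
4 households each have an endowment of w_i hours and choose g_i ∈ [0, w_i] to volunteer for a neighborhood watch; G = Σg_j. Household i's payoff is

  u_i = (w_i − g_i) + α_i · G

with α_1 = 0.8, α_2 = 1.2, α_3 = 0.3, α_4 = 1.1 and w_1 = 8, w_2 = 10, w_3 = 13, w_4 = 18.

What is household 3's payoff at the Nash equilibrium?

∂u_i/∂g_i = α_i − 1, so household i contributes w_i if α_i > 1, else 0.
α_i > 1 for i ∈ {2, 4}; NE contributions (0, 10, 0, 18), G = 28.
u_3 = (13 − 0) + 0.3·28 = 21.4.

21.4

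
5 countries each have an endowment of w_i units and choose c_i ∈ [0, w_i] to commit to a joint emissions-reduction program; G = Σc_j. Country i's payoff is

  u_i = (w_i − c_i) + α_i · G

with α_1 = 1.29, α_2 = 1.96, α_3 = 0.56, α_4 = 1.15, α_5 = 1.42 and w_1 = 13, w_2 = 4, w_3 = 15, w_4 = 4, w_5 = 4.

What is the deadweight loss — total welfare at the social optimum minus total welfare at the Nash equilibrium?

80.7

∂u_i/∂c_i = α_i − 1, so country i contributes w_i if α_i > 1, else 0.
α_i > 1 for i ∈ {1, 2, 4, 5}; NE contributions (13, 4, 0, 4, 4), G = 25.
W^NE = Σw_i − G^NE + (Σα_i)·G^NE = 40 + 5.38·25 = 174.5.
Planner: ∂(Σu_j)/∂c_i = Σα_j − 1 = 5.38 > 0, so everyone contributes w_i; G^SO = 40, W^SO = 40 + 5.38·40 = 255.2.
Deadweight loss = 80.7.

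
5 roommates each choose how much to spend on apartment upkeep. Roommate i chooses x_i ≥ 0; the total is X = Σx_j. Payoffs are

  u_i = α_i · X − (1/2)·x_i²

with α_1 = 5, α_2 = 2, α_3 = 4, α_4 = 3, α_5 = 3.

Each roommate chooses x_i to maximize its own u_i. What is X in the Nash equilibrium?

Roommate i's FOC: ∂u_i/∂x_i = α_i − x_i = 0, so x_i* = α_i.
NE contributions = (5, 2, 4, 3, 3); X = 17.

17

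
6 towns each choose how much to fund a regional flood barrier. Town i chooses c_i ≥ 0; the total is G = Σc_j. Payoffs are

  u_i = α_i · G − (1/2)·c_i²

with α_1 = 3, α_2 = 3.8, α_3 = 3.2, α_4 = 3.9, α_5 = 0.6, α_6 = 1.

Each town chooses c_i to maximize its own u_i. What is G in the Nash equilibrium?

Town i's FOC: ∂u_i/∂c_i = α_i − c_i = 0, so c_i* = α_i.
NE contributions = (3, 3.8, 3.2, 3.9, 0.6, 1); G = 15.5.

15.5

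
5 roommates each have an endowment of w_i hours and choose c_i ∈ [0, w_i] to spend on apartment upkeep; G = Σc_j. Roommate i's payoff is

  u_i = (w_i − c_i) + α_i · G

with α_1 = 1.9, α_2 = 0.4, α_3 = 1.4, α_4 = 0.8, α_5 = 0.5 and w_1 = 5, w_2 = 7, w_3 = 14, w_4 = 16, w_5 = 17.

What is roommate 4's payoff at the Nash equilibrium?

∂u_i/∂c_i = α_i − 1, so roommate i contributes w_i if α_i > 1, else 0.
α_i > 1 for i ∈ {1, 3}; NE contributions (5, 0, 14, 0, 0), G = 19.
u_4 = (16 − 0) + 0.8·19 = 31.2.

31.2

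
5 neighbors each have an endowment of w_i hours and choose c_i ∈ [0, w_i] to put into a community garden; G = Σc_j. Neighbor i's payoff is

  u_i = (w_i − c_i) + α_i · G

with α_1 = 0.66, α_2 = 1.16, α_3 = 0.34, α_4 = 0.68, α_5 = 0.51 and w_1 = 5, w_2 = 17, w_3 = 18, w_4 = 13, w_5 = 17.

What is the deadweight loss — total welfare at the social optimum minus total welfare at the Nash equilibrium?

124.55

∂u_i/∂c_i = α_i − 1, so neighbor i contributes w_i if α_i > 1, else 0.
α_i > 1 for i ∈ {2}; NE contributions (0, 17, 0, 0, 0), G = 17.
W^NE = Σw_i − G^NE + (Σα_i)·G^NE = 70 + 2.35·17 = 109.95.
Planner: ∂(Σu_j)/∂c_i = Σα_j − 1 = 2.35 > 0, so everyone contributes w_i; G^SO = 70, W^SO = 70 + 2.35·70 = 234.5.
Deadweight loss = 124.55.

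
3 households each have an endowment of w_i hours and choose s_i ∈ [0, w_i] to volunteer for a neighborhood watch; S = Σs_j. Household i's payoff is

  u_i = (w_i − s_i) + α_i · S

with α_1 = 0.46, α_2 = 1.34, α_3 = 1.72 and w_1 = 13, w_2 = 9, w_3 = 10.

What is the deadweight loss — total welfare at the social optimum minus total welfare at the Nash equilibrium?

∂u_i/∂s_i = α_i − 1, so household i contributes w_i if α_i > 1, else 0.
α_i > 1 for i ∈ {2, 3}; NE contributions (0, 9, 10), S = 19.
W^NE = Σw_i − S^NE + (Σα_i)·S^NE = 32 + 2.52·19 = 79.88.
Planner: ∂(Σu_j)/∂s_i = Σα_j − 1 = 2.52 > 0, so everyone contributes w_i; S^SO = 32, W^SO = 32 + 2.52·32 = 112.64.
Deadweight loss = 32.76.

32.76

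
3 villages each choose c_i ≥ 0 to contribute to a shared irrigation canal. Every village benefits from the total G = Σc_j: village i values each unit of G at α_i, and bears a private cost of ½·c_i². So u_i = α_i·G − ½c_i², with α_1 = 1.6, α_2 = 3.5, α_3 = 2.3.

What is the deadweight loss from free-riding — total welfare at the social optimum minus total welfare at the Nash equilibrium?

37.43

Village i's FOC: ∂u_i/∂c_i = α_i − c_i = 0, so c_i* = α_i.
NE contributions = (1.6, 3.5, 2.3); G = 7.4.
W^NE = (Σα)·G − ½Σα_i² = 7.4² − ½·20.1 = 44.71.
Planner sets c_i = Σα_j = 7.4 for every i, so G^SO = 3·7.4 = 22.2.
W^SO = (Σα)·G^SO − ½·3·(Σα)² = (3/2)·7.4² = 82.14.
Deadweight loss = W^SO − W^NE = 37.43.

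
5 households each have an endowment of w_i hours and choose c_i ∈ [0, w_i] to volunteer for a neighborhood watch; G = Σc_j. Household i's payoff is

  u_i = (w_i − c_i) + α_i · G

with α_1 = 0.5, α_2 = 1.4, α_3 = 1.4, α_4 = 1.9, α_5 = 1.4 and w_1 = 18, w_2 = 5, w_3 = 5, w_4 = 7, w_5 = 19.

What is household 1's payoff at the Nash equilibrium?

36

∂u_i/∂c_i = α_i − 1, so household i contributes w_i if α_i > 1, else 0.
α_i > 1 for i ∈ {2, 3, 4, 5}; NE contributions (0, 5, 5, 7, 19), G = 36.
u_1 = (18 − 0) + 0.5·36 = 36.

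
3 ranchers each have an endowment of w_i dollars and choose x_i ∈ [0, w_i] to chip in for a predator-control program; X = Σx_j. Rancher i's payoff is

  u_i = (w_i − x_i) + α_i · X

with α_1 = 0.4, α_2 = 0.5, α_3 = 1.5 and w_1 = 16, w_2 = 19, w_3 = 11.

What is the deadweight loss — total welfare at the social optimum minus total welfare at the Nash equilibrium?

∂u_i/∂x_i = α_i − 1, so rancher i contributes w_i if α_i > 1, else 0.
α_i > 1 for i ∈ {3}; NE contributions (0, 0, 11), X = 11.
W^NE = Σw_i − X^NE + (Σα_i)·X^NE = 46 + 1.4·11 = 61.4.
Planner: ∂(Σu_j)/∂x_i = Σα_j − 1 = 1.4 > 0, so everyone contributes w_i; X^SO = 46, W^SO = 46 + 1.4·46 = 110.4.
Deadweight loss = 49.

49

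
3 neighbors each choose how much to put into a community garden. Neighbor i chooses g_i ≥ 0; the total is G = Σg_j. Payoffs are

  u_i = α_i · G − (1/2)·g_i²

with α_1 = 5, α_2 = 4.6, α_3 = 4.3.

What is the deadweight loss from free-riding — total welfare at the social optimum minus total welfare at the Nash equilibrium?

128.93

Neighbor i's FOC: ∂u_i/∂g_i = α_i − g_i = 0, so g_i* = α_i.
NE contributions = (5, 4.6, 4.3); G = 13.9.
W^NE = (Σα)·G − ½Σα_i² = 13.9² − ½·64.65 = 160.885.
Planner sets g_i = Σα_j = 13.9 for every i, so G^SO = 3·13.9 = 41.7.
W^SO = (Σα)·G^SO − ½·3·(Σα)² = (3/2)·13.9² = 289.815.
Deadweight loss = W^SO − W^NE = 128.93.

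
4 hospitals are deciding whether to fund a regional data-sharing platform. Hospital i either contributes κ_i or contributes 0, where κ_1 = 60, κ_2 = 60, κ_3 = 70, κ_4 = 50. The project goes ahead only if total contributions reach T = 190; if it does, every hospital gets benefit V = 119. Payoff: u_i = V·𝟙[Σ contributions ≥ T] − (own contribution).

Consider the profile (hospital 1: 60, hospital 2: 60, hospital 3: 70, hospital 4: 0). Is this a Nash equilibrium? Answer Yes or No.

Yes

Total = 190 ≥ 190: provided.
Hospital 1 (pledges 60, payoff 59): dropping to 0 → total 130, payoff 0. No gain.
Hospital 2 (pledges 60, payoff 59): dropping to 0 → total 130, payoff 0. No gain.
Hospital 3 (pledges 70, payoff 49): dropping to 0 → total 120, payoff 0. No gain.
Hospital 4 (pledges 0, payoff 119): pledging 50 → total 240, payoff 69. No gain.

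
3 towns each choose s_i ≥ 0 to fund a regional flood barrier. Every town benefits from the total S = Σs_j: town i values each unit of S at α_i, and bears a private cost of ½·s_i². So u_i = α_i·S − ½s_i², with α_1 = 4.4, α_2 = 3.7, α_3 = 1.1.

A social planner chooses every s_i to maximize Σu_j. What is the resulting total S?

27.6

Planner FOC: ∂(Σu_j)/∂s_i = (Σα_j) − s_i = 0, so s_i^SO = Σα_j = 9.2 for every i; S^SO = 27.6.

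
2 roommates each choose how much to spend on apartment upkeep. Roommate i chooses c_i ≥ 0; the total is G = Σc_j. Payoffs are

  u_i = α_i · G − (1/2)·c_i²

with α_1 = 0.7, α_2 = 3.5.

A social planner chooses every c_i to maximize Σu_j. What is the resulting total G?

Planner FOC: ∂(Σu_j)/∂c_i = (Σα_j) − c_i = 0, so c_i^SO = Σα_j = 4.2 for every i; G^SO = 8.4.

8.4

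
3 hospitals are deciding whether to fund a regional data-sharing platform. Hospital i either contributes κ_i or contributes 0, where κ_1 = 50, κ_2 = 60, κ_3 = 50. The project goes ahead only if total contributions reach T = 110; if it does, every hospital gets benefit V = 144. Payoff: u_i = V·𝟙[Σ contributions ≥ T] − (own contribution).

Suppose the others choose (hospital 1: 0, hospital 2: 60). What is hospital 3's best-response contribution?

Others' total = 60. Contributing 50 brings total to 110 ≥ 110: gain V − κ_3 = 94.
Best response: 50.

50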